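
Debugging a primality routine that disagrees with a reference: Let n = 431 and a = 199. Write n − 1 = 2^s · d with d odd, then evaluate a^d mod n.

430

n − 1 = 430 = 2^1 · 215, so s = 1 and d = 215.
Repeated squaring mod 431: 199^1 ≡ 199, 199^2 ≡ 380, 199^4 ≡ 15, 199^8 ≡ 225, 199^16 ≡ 198, 199^32 ≡ 414, 199^64 ≡ 289, 199^128 ≡ 338.
215 = 128 + 64 + 16 + 4 + 2 + 1, so 199^215 ≡ 338·289·198·15·380·199 ≡ 430 (mod 431).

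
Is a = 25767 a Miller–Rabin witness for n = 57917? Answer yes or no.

no

n − 1 = 57916 = 2^2 · 14479, so s = 2 and d = 14479.
x_0 = 25767^14479 mod 57917 = 57916.
x_0 = 57916 ≡ −1, so 25767 is not a witness.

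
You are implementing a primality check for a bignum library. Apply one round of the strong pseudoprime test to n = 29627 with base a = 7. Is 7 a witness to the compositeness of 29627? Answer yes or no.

n − 1 = 29626 = 2^1 · 14813, so s = 1 and d = 14813.
x_0 = 7^14813 mod 29627 = 17925.
x_0 ∉ {1, 29626} and s = 1, so 7 is a Miller–Rabin witness and 29627 is composite.

yes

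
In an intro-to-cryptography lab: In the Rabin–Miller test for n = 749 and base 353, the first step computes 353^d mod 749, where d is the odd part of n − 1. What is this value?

n − 1 = 748 = 2^2 · 187, so s = 2 and d = 187.
Repeated squaring mod 749: 353^1 ≡ 353, 353^2 ≡ 275, 353^4 ≡ 725, 353^8 ≡ 576, 353^16 ≡ 718, 353^32 ≡ 212, 353^64 ≡ 4, 353^128 ≡ 16.
187 = 128 + 32 + 16 + 8 + 2 + 1, so 353^187 ≡ 16·212·718·576·275·353 ≡ 633 (mod 749).

633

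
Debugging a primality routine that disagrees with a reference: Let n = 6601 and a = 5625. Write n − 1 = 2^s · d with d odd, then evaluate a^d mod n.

n − 1 = 6600 = 2^3 · 825, so s = 3 and d = 825.
5625^825 mod 6601 = 1772.

1772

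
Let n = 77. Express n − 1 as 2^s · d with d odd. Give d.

Halving: 76 → 38 → 19; 19 is odd.
So 76 = 2^2 · 19.

19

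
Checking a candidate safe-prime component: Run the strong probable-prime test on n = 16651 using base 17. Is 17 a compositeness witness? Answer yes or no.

n − 1 = 16650 = 2^1 · 8325, so s = 1 and d = 8325.
x_0 = 17^8325 mod 16651 = 1.
x_0 = 1, so 17 is not a witness.

no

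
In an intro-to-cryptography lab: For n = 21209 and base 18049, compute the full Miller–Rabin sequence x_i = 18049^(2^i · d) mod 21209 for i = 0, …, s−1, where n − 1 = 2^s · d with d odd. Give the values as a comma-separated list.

16806, 1383, 3879

n − 1 = 21208 = 2^3 · 2651, so s = 3 and d = 2651.
x_0 = 18049^2651 mod 21209 = 16806.
x_1 = 16806^2 mod 21209 = 1383.
x_2 = 1383^2 mod 21209 = 3879.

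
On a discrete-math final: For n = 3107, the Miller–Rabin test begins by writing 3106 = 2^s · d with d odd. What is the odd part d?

Halving: 3106 → 1553; 1553 is odd.
So 3106 = 2^1 · 1553.

1553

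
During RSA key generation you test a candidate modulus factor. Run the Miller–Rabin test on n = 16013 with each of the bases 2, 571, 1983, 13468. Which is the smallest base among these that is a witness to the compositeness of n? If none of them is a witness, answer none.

2

n − 1 = 16012 = 2^2 · 4003, so s = 2 and d = 4003.
Base 2: x_0 = 2^4003 mod 16013 = 6145. x_0 is neither 1 nor 16012, so continue squaring. x_1 = 6145^2 mod 16013 = 2371. Reached i = s−1 = 1 without hitting −1: 2 is a Miller–Rabin witness and 16013 is composite.
Base 571: x_0 = 571^4003 mod 16013 = 6278. x_0 is neither 1 nor 16012, so continue squaring. x_1 = 6278^2 mod 16013 = 5291. Reached i = s−1 = 1 without hitting −1: 571 is a Miller–Rabin witness and 16013 is composite.
Base 1983: x_0 = 1983^4003 mod 16013 = 10313. x_0 is neither 1 nor 16012, so continue squaring. x_1 = 10313^2 mod 16013 = 15636. Reached i = s−1 = 1 without hitting −1: 1983 is a Miller–Rabin witness and 16013 is composite.
Base 13468: x_0 = 13468^4003 mod 16013 = 1341. x_0 is neither 1 nor 16012, so continue squaring. x_1 = 1341^2 mod 16013 = 4825. Reached i = s−1 = 1 without hitting −1: 13468 is a Miller–Rabin witness and 16013 is composite.
The smallest witness among the given bases is 2.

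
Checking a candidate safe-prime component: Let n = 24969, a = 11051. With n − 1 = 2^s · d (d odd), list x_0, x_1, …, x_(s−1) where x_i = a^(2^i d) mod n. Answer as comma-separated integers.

1580, 24469, 310

n − 1 = 24968 = 2^3 · 3121, so s = 3 and d = 3121.
x_0 = 11051^3121 mod 24969 = 1580.
x_1 = 1580^2 mod 24969 = 24469.
x_2 = 24469^2 mod 24969 = 310.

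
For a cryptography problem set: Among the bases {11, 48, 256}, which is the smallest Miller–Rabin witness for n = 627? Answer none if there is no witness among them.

11

n − 1 = 626 = 2^1 · 313, so s = 1 and d = 313.
Base 11: x_0 = 11^313 mod 627 = 11. x_0 ∉ {1, 626} and s = 1, so 11 is a Miller–Rabin witness and 627 is composite.
Base 48: x_0 = 48^313 mod 627 = 471. x_0 ∉ {1, 626} and s = 1, so 48 is a Miller–Rabin witness and 627 is composite.
Base 256: x_0 = 256^313 mod 627 = 346. x_0 ∉ {1, 626} and s = 1, so 256 is a Miller–Rabin witness and 627 is composite.
The smallest witness among the given bases is 11.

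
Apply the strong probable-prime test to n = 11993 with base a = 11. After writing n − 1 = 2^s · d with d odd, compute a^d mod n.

3553

n − 1 = 11992 = 2^3 · 1499, so s = 3 and d = 1499.
11^1499 mod 11993 = 3553.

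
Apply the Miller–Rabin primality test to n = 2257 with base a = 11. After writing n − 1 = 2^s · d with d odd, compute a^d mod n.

n − 1 = 2256 = 2^4 · 141, so s = 4 and d = 141.
By repeated squaring, 11^141 ≡ 1109 (mod 2257).

1109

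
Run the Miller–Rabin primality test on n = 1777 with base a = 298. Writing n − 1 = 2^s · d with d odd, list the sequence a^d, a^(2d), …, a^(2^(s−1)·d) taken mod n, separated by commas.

n − 1 = 1776 = 2^4 · 111, so s = 4 and d = 111.
x_0 = 298^111 mod 1777 = 1588.
x_1 = 1588^2 mod 1777 = 181.
x_2 = 181^2 mod 1777 = 775.
x_3 = 775^2 mod 1777 = 1776.

1588, 181, 775, 1776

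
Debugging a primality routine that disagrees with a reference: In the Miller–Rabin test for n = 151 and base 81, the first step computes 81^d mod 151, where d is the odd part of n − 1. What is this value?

1

n − 1 = 150 = 2^1 · 75, so s = 1 and d = 75.
81^75 mod 151 = 1.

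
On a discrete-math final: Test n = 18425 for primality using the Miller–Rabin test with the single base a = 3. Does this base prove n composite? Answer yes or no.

yes

n − 1 = 18424 = 2^3 · 2303, so s = 3 and d = 2303.
By repeated squaring, 3^2303 ≡ 11577 (mod 18425).
x_0 = 3^2303 mod 18425 = 11577.
x_0 is neither 1 nor 18424, so continue squaring.
x_1 = 11577^2 mod 18425 = 3479.
x_2 = 3479^2 mod 18425 = 16641.
Reached i = s−1 = 2 without hitting −1: 3 is a Miller–Rabin witness and 18425 is composite.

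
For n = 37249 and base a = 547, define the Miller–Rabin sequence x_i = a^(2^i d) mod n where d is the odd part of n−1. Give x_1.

n − 1 = 37248 = 2^7 · 291, so s = 7 and d = 291.
x_0 = 547^291 mod 37249 = 27448.
x_1 = 27448^2 mod 37249 = 31679.

31679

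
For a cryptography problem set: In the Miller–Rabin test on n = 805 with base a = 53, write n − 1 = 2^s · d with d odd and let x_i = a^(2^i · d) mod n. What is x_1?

694

n − 1 = 804 = 2^2 · 201, so s = 2 and d = 201.
x_0 = 53^201 mod 805 = 113.
x_1 = 113^2 mod 805 = 694.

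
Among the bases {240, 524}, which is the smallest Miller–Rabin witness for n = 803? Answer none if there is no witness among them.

240

n − 1 = 802 = 2^1 · 401, so s = 1 and d = 401.
Base 240: x_0 = 240^401 mod 803 = 614. x_0 ∉ {1, 802} and s = 1, so 240 is a Miller–Rabin witness and 803 is composite.
Base 524: x_0 = 524^401 mod 803 = 788. x_0 ∉ {1, 802} and s = 1, so 524 is a Miller–Rabin witness and 803 is composite.
The smallest witness among the given bases is 240.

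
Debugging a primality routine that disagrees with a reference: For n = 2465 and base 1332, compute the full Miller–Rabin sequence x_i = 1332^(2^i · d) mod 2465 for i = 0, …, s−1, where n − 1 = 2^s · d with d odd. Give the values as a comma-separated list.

1897, 2174, 871, 1886, 1

n − 1 = 2464 = 2^5 · 77, so s = 5 and d = 77.
x_0 = 1332^77 mod 2465 = 1897.
x_1 = 1897^2 mod 2465 = 2174.
x_2 = 2174^2 mod 2465 = 871.
x_3 = 871^2 mod 2465 = 1886.
x_4 = 1886^2 mod 2465 = 1.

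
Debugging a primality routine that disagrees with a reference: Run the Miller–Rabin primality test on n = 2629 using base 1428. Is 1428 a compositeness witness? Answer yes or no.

yes

n − 1 = 2628 = 2^2 · 657, so s = 2 and d = 657.
Repeated squaring mod 2629: 1428^1 ≡ 1428, 1428^2 ≡ 1709, 1428^4 ≡ 2491, 1428^8 ≡ 641, 1428^16 ≡ 757, 1428^32 ≡ 2556, 1428^64 ≡ 71, 1428^128 ≡ 2412, 1428^256 ≡ 2396, 1428^512 ≡ 1709.
657 = 512 + 128 + 16 + 1, so 1428^657 ≡ 1709·2412·757·1428 ≡ 642 (mod 2629).
x_0 = 1428^657 mod 2629 = 642.
x_0 is neither 1 nor 2628, so continue squaring.
x_1 = 642^2 mod 2629 = 2040.
Reached i = s−1 = 1 without hitting −1: 1428 is a Miller–Rabin witness and 2629 is composite.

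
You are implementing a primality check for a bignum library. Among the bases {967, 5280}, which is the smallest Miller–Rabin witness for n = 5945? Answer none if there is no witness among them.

967

n − 1 = 5944 = 2^3 · 743, so s = 3 and d = 743.
Base 967: x_0 = 967^743 mod 5945 = 2658. x_0 is neither 1 nor 5944, so continue squaring. x_1 = 2658^2 mod 5945 = 2304. x_2 = 2304^2 mod 5945 = 5476. Reached i = s−1 = 2 without hitting −1: 967 is a Miller–Rabin witness and 5945 is composite.
Base 5280: x_0 = 5280^743 mod 5945 = 665. x_0 is neither 1 nor 5944, so continue squaring. x_1 = 665^2 mod 5945 = 2295. x_2 = 2295^2 mod 5945 = 5700. Reached i = s−1 = 2 without hitting −1: 5280 is a Miller–Rabin witness and 5945 is composite.
The smallest witness among the given bases is 967.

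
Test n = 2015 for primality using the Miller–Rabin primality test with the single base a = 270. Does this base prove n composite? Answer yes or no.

n − 1 = 2014 = 2^1 · 1007, so s = 1 and d = 1007.
Repeated squaring mod 2015: 270^1 ≡ 270, 270^2 ≡ 360, 270^4 ≡ 640, 270^8 ≡ 555, 270^16 ≡ 1745, 270^32 ≡ 360, 270^64 ≡ 640, 270^128 ≡ 555, 270^256 ≡ 1745, 270^512 ≡ 360.
1007 = 512 + 256 + 128 + 64 + 32 + 8 + 4 + 2 + 1, so 270^1007 ≡ 360·1745·555·640·360·555·640·360·270 ≡ 1655 (mod 2015).
x_0 = 270^1007 mod 2015 = 1655.
x_0 ∉ {1, 2014} and s = 1, so 270 is a Miller–Rabin witness and 2015 is composite.

yes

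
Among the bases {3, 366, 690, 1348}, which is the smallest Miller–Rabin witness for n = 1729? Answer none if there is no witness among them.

n − 1 = 1728 = 2^6 · 27, so s = 6 and d = 27.
Base 3: x_0 = 3^27 mod 1729 = 664. x_0 is neither 1 nor 1728, so continue squaring. x_1 = 664^2 mod 1729 = 1. x_1 = 1 but x_0 ≠ ±1, a nontrivial square root of 1 — 3 is a witness and 1729 is composite.
Base 366: x_0 = 366^27 mod 1729 = 1464. x_0 is neither 1 nor 1728, so continue squaring. x_1 = 1464^2 mod 1729 = 1065. x_2 = 1065^2 mod 1729 = 1. x_2 = 1 but x_1 ≠ ±1, a nontrivial square root of 1 — 366 is a witness and 1729 is composite.
Base 690: x_0 = 690^27 mod 1729 = 1. x_0 = 1, so 690 is not a witness.
Base 1348: x_0 = 1348^27 mod 1729 = 911. x_0 is neither 1 nor 1728, so continue squaring. x_1 = 911^2 mod 1729 = 1. x_1 = 1 but x_0 ≠ ±1, a nontrivial square root of 1 — 1348 is a witness and 1729 is composite.
The smallest witness among the given bases is 3.

3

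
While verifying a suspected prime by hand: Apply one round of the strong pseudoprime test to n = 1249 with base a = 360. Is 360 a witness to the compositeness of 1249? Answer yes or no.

no

n − 1 = 1248 = 2^5 · 39, so s = 5 and d = 39.
x_0 = 360^39 mod 1249 = 98.
x_0 is neither 1 nor 1248, so continue squaring.
x_1 = 98^2 mod 1249 = 861.
x_2 = 861^2 mod 1249 = 664.
x_3 = 664^2 mod 1249 = 1248.
x_3 ≡ −1, so 360 is not a witness.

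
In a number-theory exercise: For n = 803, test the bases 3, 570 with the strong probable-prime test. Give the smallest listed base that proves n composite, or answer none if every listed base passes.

3

n − 1 = 802 = 2^1 · 401, so s = 1 and d = 401.
Base 3: x_0 = 3^401 mod 803 = 608. x_0 ∉ {1, 802} and s = 1, so 3 is a Miller–Rabin witness and 803 is composite.
Base 570: x_0 = 570^401 mod 803 = 471. x_0 ∉ {1, 802} and s = 1, so 570 is a Miller–Rabin witness and 803 is composite.
The smallest witness among the given bases is 3.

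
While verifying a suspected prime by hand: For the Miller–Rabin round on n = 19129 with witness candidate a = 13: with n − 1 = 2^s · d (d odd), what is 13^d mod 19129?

n − 1 = 19128 = 2^3 · 2391, so s = 3 and d = 2391.
13^2391 mod 19129 = 10463.

10463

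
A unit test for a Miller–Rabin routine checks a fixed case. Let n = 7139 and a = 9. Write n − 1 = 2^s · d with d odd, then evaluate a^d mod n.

n − 1 = 7138 = 2^1 · 3569, so s = 1 and d = 3569.
Repeated squaring mod 7139: 9^1 ≡ 9, 9^2 ≡ 81, 9^4 ≡ 6561, 9^8 ≡ 5690, 9^16 ≡ 735, 9^32 ≡ 4800, 9^64 ≡ 2447, 9^128 ≡ 5327, 9^256 ≡ 6543, 9^512 ≡ 5405, 9^1024 ≡ 1237, 9^2048 ≡ 2423.
3569 = 2048 + 1024 + 256 + 128 + 64 + 32 + 16 + 1, so 9^3569 ≡ 2423·1237·6543·5327·2447·4800·735·9 ≡ 2205 (mod 7139).

2205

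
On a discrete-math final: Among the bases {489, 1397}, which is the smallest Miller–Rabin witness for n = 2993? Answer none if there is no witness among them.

n − 1 = 2992 = 2^4 · 187, so s = 4 and d = 187.
Base 489: x_0 = 489^187 mod 2993 = 2638. x_0 is neither 1 nor 2992, so continue squaring. x_1 = 2638^2 mod 2993 = 319. x_2 = 319^2 mod 2993 = 2992. x_2 ≡ −1, so 489 is not a witness.
Base 1397: x_0 = 1397^187 mod 2993 = 2241. x_0 is neither 1 nor 2992, so continue squaring. x_1 = 2241^2 mod 2993 = 2820. x_2 = 2820^2 mod 2993 = 2992. x_2 ≡ −1, so 1397 is not a witness.
No listed base is a witness for 2993.

none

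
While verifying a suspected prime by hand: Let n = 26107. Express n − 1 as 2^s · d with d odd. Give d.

Halving: 26106 → 13053; 13053 is odd.
So 26106 = 2^1 · 13053.

13053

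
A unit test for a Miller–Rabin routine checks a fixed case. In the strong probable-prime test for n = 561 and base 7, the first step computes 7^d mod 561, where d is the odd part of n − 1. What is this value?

n − 1 = 560 = 2^4 · 35, so s = 4 and d = 35.
7^35 mod 561 = 241.

241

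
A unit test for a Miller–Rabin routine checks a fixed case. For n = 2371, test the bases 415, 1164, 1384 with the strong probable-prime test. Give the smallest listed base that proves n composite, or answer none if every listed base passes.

none

n − 1 = 2370 = 2^1 · 1185, so s = 1 and d = 1185.
Base 415: x_0 = 415^1185 mod 2371 = 1. x_0 = 1, so 415 is not a witness.
Base 1164: x_0 = 1164^1185 mod 2371 = 2370. x_0 = 2370 ≡ −1, so 1164 is not a witness.
Base 1384: x_0 = 1384^1185 mod 2371 = 2370. x_0 = 2370 ≡ −1, so 1384 is not a witness.
No listed base is a witness for 2371.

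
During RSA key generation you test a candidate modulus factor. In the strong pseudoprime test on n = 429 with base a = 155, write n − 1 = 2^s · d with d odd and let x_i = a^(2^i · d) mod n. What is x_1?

1

n − 1 = 428 = 2^2 · 107, so s = 2 and d = 107.
x_0 = 155^107 mod 429 = 155.
x_1 = 155^2 mod 429 = 1.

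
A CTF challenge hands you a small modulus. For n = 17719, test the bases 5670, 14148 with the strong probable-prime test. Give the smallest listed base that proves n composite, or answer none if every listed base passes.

5670

n − 1 = 17718 = 2^1 · 8859, so s = 1 and d = 8859.
Base 5670: x_0 = 5670^8859 mod 17719 = 9069. x_0 ∉ {1, 17718} and s = 1, so 5670 is a Miller–Rabin witness and 17719 is composite.
Base 14148: x_0 = 14148^8859 mod 17719 = 17250. x_0 ∉ {1, 17718} and s = 1, so 14148 is a Miller–Rabin witness and 17719 is composite.
The smallest witness among the given bases is 5670.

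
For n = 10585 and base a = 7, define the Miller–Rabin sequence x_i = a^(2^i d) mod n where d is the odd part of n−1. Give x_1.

n − 1 = 10584 = 2^3 · 1323, so s = 3 and d = 1323.
Repeated squaring mod 10585: 7^1 ≡ 7, 7^2 ≡ 49, 7^4 ≡ 2401, 7^8 ≡ 6561, 7^16 ≡ 8111, 7^32 ≡ 2546, 7^64 ≡ 4096, 7^128 ≡ 10576, 7^256 ≡ 81, 7^512 ≡ 6561, 7^1024 ≡ 8111.
1323 = 1024 + 256 + 32 + 8 + 2 + 1, so 7^1323 ≡ 8111·81·2546·6561·49·7 ≡ 5453 (mod 10585).
x_0 = 5453.
x_1 = 5453^2 mod 10585 = 1944.

1944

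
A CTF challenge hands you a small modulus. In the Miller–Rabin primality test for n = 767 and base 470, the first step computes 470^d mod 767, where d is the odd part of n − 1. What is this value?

n − 1 = 766 = 2^1 · 383, so s = 1 and d = 383.
470^383 mod 767 = 241.

241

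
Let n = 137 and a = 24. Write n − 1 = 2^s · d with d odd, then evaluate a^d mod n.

n − 1 = 136 = 2^3 · 17, so s = 3 and d = 17.
24^17 mod 137 = 41.

41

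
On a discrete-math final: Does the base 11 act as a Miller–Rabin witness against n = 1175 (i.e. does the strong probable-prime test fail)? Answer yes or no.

yes

n − 1 = 1174 = 2^1 · 587, so s = 1 and d = 587.
x_0 = 11^587 mod 1175 = 746.
x_0 ∉ {1, 1174} and s = 1, so 11 is a Miller–Rabin witness and 1175 is composite.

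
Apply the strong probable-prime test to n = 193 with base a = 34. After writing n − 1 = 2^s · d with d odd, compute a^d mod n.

n − 1 = 192 = 2^6 · 3, so s = 6 and d = 3.
34^3 mod 193 = 125.

125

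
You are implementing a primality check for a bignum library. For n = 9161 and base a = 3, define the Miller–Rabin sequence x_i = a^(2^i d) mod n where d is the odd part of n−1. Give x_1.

6036

n − 1 = 9160 = 2^3 · 1145, so s = 3 and d = 1145.
x_0 = 3^1145 mod 9161 = 5077.
x_1 = 5077^2 mod 9161 = 6036.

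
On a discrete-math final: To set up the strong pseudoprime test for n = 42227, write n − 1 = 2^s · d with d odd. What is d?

21113

Halving: 42226 → 21113; 21113 is odd.
So 42226 = 2^1 · 21113.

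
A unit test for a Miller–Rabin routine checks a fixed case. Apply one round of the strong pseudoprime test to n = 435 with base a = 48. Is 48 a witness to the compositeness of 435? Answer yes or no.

yes

n − 1 = 434 = 2^1 · 217, so s = 1 and d = 217.
x_0 = 48^217 mod 435 = 423.
x_0 ∉ {1, 434} and s = 1, so 48 is a Miller–Rabin witness and 435 is composite.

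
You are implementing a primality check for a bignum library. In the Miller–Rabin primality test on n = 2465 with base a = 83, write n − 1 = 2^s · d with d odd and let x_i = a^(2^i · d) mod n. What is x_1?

1364

n − 1 = 2464 = 2^5 · 77, so s = 5 and d = 77.
By repeated squaring, 83^77 ≡ 2263 (mod 2465).
x_0 = 2263.
x_1 = 2263^2 mod 2465 = 1364.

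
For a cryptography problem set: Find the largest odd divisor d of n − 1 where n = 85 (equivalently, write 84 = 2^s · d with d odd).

21

Halving: 84 → 42 → 21; 21 is odd.
So 84 = 2^2 · 21.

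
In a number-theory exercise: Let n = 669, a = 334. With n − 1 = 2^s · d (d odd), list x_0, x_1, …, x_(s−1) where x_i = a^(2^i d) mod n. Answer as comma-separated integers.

550, 112

n − 1 = 668 = 2^2 · 167, so s = 2 and d = 167.
x_0 = 334^167 mod 669 = 550.
x_1 = 550^2 mod 669 = 112.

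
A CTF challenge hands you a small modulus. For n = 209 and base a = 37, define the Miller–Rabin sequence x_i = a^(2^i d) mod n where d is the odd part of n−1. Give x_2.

115

n − 1 = 208 = 2^4 · 13, so s = 4 and d = 13.
By repeated squaring, 37^13 ≡ 75 (mod 209).
x_0 = 75.
x_1 = 75^2 mod 209 = 191.
x_2 = 191^2 mod 209 = 115.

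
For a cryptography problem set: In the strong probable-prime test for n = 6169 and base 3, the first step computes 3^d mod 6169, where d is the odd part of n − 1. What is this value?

2960

n − 1 = 6168 = 2^3 · 771, so s = 3 and d = 771.
Repeated squaring mod 6169: 3^1 ≡ 3, 3^2 ≡ 9, 3^4 ≡ 81, 3^8 ≡ 392, 3^16 ≡ 5608, 3^32 ≡ 102, 3^64 ≡ 4235, 3^128 ≡ 1942, 3^256 ≡ 2105, 3^512 ≡ 1683.
771 = 512 + 256 + 2 + 1, so 3^771 ≡ 1683·2105·9·3 ≡ 2960 (mod 6169).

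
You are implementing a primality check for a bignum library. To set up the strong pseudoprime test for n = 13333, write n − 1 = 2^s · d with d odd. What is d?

3333

Halving: 13332 → 6666 → 3333; 3333 is odd.
So 13332 = 2^2 · 3333.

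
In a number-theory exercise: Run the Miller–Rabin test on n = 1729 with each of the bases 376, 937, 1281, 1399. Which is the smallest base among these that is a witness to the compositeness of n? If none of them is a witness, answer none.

937

n − 1 = 1728 = 2^6 · 27, so s = 6 and d = 27.
Base 376: x_0 = 376^27 mod 1729 = 1728. x_0 = 1728 ≡ −1, so 376 is not a witness.
Base 937: x_0 = 937^27 mod 1729 = 1483. x_0 is neither 1 nor 1728, so continue squaring. x_1 = 1483^2 mod 1729 = 1. x_1 = 1 but x_0 ≠ ±1, a nontrivial square root of 1 — 937 is a witness and 1729 is composite.
Base 1281: x_0 = 1281^27 mod 1729 = 1253. x_0 is neither 1 nor 1728, so continue squaring. x_1 = 1253^2 mod 1729 = 77. x_2 = 77^2 mod 1729 = 742. x_3 = 742^2 mod 1729 = 742. x_4 = 742^2 mod 1729 = 742. x_5 = 742^2 mod 1729 = 742. Reached i = s−1 = 5 without hitting −1: 1281 is a Miller–Rabin witness and 1729 is composite.
Base 1399: x_0 = 1399^27 mod 1729 = 265. x_0 is neither 1 nor 1728, so continue squaring. x_1 = 265^2 mod 1729 = 1065. x_2 = 1065^2 mod 1729 = 1. x_2 = 1 but x_1 ≠ ±1, a nontrivial square root of 1 — 1399 is a witness and 1729 is composite.
The smallest witness among the given bases is 937.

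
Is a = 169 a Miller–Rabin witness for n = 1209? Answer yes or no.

yes

n − 1 = 1208 = 2^3 · 151, so s = 3 and d = 151.
Repeated squaring mod 1209: 169^1 ≡ 169, 169^2 ≡ 754, 169^4 ≡ 286, 169^8 ≡ 793, 169^16 ≡ 169, 169^32 ≡ 754, 169^64 ≡ 286, 169^128 ≡ 793.
151 = 128 + 16 + 4 + 2 + 1, so 169^151 ≡ 793·169·286·754·169 ≡ 169 (mod 1209).
x_0 = 169^151 mod 1209 = 169.
x_0 is neither 1 nor 1208, so continue squaring.
x_1 = 169^2 mod 1209 = 754.
x_2 = 754^2 mod 1209 = 286.
Reached i = s−1 = 2 without hitting −1: 169 is a Miller–Rabin witness and 1209 is composite.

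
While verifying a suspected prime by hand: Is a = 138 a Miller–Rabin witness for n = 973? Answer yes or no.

n − 1 = 972 = 2^2 · 243, so s = 2 and d = 243.
x_0 = 138^243 mod 973 = 972.
x_0 = 972 ≡ −1, so 138 is not a witness.

no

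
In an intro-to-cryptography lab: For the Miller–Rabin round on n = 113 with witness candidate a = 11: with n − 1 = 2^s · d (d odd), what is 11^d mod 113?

n − 1 = 112 = 2^4 · 7, so s = 4 and d = 7.
Repeated squaring mod 113: 11^1 ≡ 11, 11^2 ≡ 8, 11^4 ≡ 64.
7 = 4 + 2 + 1, so 11^7 ≡ 64·8·11 ≡ 95 (mod 113).

95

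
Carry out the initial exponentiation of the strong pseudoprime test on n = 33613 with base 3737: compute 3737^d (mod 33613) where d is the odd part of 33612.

n − 1 = 33612 = 2^2 · 8403, so s = 2 and d = 8403.
By repeated squaring, 3737^8403 ≡ 29997 (mod 33613).

29997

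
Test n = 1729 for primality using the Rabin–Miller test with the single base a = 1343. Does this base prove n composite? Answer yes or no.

no

n − 1 = 1728 = 2^6 · 27, so s = 6 and d = 27.
Repeated squaring mod 1729: 1343^1 ≡ 1343, 1343^2 ≡ 302, 1343^4 ≡ 1296, 1343^8 ≡ 757, 1343^16 ≡ 750.
27 = 16 + 8 + 2 + 1, so 1343^27 ≡ 750·757·302·1343 ≡ 1728 (mod 1729).
x_0 = 1343^27 mod 1729 = 1728.
x_0 = 1728 ≡ −1, so 1343 is not a witness.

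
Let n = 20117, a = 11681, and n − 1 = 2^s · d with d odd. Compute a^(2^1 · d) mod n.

n − 1 = 20116 = 2^2 · 5029, so s = 2 and d = 5029.
x_0 = 11681^5029 mod 20117 = 1.
x_1 = 1^2 mod 20117 = 1.

1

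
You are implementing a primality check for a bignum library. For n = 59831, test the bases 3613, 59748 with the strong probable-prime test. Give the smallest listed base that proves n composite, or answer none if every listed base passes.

3613

n − 1 = 59830 = 2^1 · 29915, so s = 1 and d = 29915.
Base 3613: x_0 = 3613^29915 mod 59831 = 7518. x_0 ∉ {1, 59830} and s = 1, so 3613 is a Miller–Rabin witness and 59831 is composite.
Base 59748: x_0 = 59748^29915 mod 59831 = 28337. x_0 ∉ {1, 59830} and s = 1, so 59748 is a Miller–Rabin witness and 59831 is composite.
The smallest witness among the given bases is 3613.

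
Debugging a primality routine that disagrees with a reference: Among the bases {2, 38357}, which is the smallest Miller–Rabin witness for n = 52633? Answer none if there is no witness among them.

none

n − 1 = 52632 = 2^3 · 6579, so s = 3 and d = 6579.
Base 2: x_0 = 2^6579 mod 52633 = 1. x_0 = 1, so 2 is not a witness.
Base 38357: x_0 = 38357^6579 mod 52633 = 1. x_0 = 1, so 38357 is not a witness.
No listed base is a witness for 52633.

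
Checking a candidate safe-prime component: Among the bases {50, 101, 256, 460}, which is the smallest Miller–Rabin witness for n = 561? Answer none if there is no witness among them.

none

n − 1 = 560 = 2^4 · 35, so s = 4 and d = 35.
Base 50: x_0 = 50^35 mod 561 = 560. x_0 = 560 ≡ −1, so 50 is not a witness.
Base 101: x_0 = 101^35 mod 561 = 560. x_0 = 560 ≡ −1, so 101 is not a witness.
Base 256: x_0 = 256^35 mod 561 = 1. x_0 = 1, so 256 is not a witness.
Base 460: x_0 = 460^35 mod 561 = 1. x_0 = 1, so 460 is not a witness.
No listed base is a witness for 561.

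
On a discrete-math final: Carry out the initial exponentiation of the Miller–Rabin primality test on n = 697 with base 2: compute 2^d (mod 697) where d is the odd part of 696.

128

n − 1 = 696 = 2^3 · 87, so s = 3 and d = 87.
2^87 mod 697 = 128.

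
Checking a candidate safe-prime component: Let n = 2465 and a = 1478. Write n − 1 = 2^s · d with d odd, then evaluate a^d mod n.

1478

n − 1 = 2464 = 2^5 · 77, so s = 5 and d = 77.
1478^77 mod 2465 = 1478.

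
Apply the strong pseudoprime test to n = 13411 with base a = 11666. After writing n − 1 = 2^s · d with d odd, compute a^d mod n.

n − 1 = 13410 = 2^1 · 6705, so s = 1 and d = 6705.
11666^6705 mod 13411 = 1.

1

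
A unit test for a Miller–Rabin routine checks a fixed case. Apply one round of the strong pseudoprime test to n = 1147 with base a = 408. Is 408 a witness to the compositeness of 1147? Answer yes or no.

n − 1 = 1146 = 2^1 · 573, so s = 1 and d = 573.
x_0 = 408^573 mod 1147 = 1.
x_0 = 1, so 408 is not a witness.

no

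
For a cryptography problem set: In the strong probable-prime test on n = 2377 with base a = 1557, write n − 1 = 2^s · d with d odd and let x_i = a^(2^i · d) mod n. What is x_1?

n − 1 = 2376 = 2^3 · 297, so s = 3 and d = 297.
Repeated squaring mod 2377: 1557^1 ≡ 1557, 1557^2 ≡ 2086, 1557^4 ≡ 1486, 1557^8 ≡ 2340, 1557^16 ≡ 1369, 1557^32 ≡ 1085, 1557^64 ≡ 610, 1557^128 ≡ 1288, 1557^256 ≡ 2175.
297 = 256 + 32 + 8 + 1, so 1557^297 ≡ 2175·1085·2340·1557 ≡ 1668 (mod 2377).
x_0 = 1668.
x_1 = 1668^2 mod 2377 = 1134.

1134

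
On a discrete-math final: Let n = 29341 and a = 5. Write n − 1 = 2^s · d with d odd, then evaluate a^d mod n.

n − 1 = 29340 = 2^2 · 7335, so s = 2 and d = 7335.
5^7335 mod 29341 = 15127.

15127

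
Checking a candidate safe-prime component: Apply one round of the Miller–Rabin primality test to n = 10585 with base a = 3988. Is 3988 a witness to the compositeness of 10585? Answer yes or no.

no

n − 1 = 10584 = 2^3 · 1323, so s = 3 and d = 1323.
Repeated squaring mod 10585: 3988^1 ≡ 3988, 3988^2 ≡ 5474, 3988^4 ≡ 9126, 3988^8 ≡ 1096, 3988^16 ≡ 5111, 3988^32 ≡ 9126, 3988^64 ≡ 1096, 3988^128 ≡ 5111, 3988^256 ≡ 9126, 3988^512 ≡ 1096, 3988^1024 ≡ 5111.
1323 = 1024 + 256 + 32 + 8 + 2 + 1, so 3988^1323 ≡ 5111·9126·9126·1096·5474·3988 ≡ 9152 (mod 10585).
x_0 = 3988^1323 mod 10585 = 9152.
x_0 is neither 1 nor 10584, so continue squaring.
x_1 = 9152^2 mod 10585 = 10584.
x_1 ≡ −1, so 3988 is not a witness.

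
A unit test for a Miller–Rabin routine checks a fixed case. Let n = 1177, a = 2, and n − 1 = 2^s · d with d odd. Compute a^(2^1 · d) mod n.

n − 1 = 1176 = 2^3 · 147, so s = 3 and d = 147.
x_0 = 2^147 mod 1177 = 403.
x_1 = 403^2 mod 1177 = 1160.

1160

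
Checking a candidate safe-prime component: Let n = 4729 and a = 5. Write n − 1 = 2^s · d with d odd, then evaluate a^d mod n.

n − 1 = 4728 = 2^3 · 591, so s = 3 and d = 591.
5^591 mod 4729 = 1365.

1365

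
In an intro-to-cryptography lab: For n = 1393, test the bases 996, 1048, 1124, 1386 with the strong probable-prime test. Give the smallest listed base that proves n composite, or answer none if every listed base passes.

1048

n − 1 = 1392 = 2^4 · 87, so s = 4 and d = 87.
Base 996: x_0 = 996^87 mod 1393 = 1. x_0 = 1, so 996 is not a witness.
Base 1048: x_0 = 1048^87 mod 1393 = 713. x_0 is neither 1 nor 1392, so continue squaring. x_1 = 713^2 mod 1393 = 1317. x_2 = 1317^2 mod 1393 = 204. x_3 = 204^2 mod 1393 = 1219. Reached i = s−1 = 3 without hitting −1: 1048 is a Miller–Rabin witness and 1393 is composite.
Base 1124: x_0 = 1124^87 mod 1393 = 589. x_0 is neither 1 nor 1392, so continue squaring. x_1 = 589^2 mod 1393 = 64. x_2 = 64^2 mod 1393 = 1310. x_3 = 1310^2 mod 1393 = 1317. Reached i = s−1 = 3 without hitting −1: 1124 is a Miller–Rabin witness and 1393 is composite.
Base 1386: x_0 = 1386^87 mod 1393 = 1169. x_0 is neither 1 nor 1392, so continue squaring. x_1 = 1169^2 mod 1393 = 28. x_2 = 28^2 mod 1393 = 784. x_3 = 784^2 mod 1393 = 343. Reached i = s−1 = 3 without hitting −1: 1386 is a Miller–Rabin witness and 1393 is composite.
The smallest witness among the given bases is 1048.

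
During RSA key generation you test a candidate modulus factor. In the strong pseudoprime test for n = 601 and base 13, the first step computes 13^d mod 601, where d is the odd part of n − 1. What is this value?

n − 1 = 600 = 2^3 · 75, so s = 3 and d = 75.
By repeated squaring, 13^75 ≡ 125 (mod 601).

125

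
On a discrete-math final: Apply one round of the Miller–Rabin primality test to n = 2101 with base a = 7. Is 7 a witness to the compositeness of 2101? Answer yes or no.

n − 1 = 2100 = 2^2 · 525, so s = 2 and d = 525.
By repeated squaring, 7^525 ≡ 2100 (mod 2101).
x_0 = 7^525 mod 2101 = 2100.
x_0 = 2100 ≡ −1, so 7 is not a witness.

no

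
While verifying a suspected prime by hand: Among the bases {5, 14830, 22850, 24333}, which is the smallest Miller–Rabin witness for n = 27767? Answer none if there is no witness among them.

none

n − 1 = 27766 = 2^1 · 13883, so s = 1 and d = 13883.
Base 5: x_0 = 5^13883 mod 27767 = 27766. x_0 = 27766 ≡ −1, so 5 is not a witness.
Base 14830: x_0 = 14830^13883 mod 27767 = 1. x_0 = 1, so 14830 is not a witness.
Base 22850: x_0 = 22850^13883 mod 27767 = 1. x_0 = 1, so 22850 is not a witness.
Base 24333: x_0 = 24333^13883 mod 27767 = 27766. x_0 = 27766 ≡ −1, so 24333 is not a witness.
No listed base is a witness for 27767.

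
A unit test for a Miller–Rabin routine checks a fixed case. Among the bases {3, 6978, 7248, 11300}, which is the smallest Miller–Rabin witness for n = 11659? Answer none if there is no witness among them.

n − 1 = 11658 = 2^1 · 5829, so s = 1 and d = 5829.
Base 3: x_0 = 3^5829 mod 11659 = 5915. x_0 ∉ {1, 11658} and s = 1, so 3 is a Miller–Rabin witness and 11659 is composite.
Base 6978: x_0 = 6978^5829 mod 11659 = 6806. x_0 ∉ {1, 11658} and s = 1, so 6978 is a Miller–Rabin witness and 11659 is composite.
Base 7248: x_0 = 7248^5829 mod 11659 = 1351. x_0 ∉ {1, 11658} and s = 1, so 7248 is a Miller–Rabin witness and 11659 is composite.
Base 11300: x_0 = 11300^5829 mod 11659 = 9927. x_0 ∉ {1, 11658} and s = 1, so 11300 is a Miller–Rabin witness and 11659 is composite.
The smallest witness among the given bases is 3.

3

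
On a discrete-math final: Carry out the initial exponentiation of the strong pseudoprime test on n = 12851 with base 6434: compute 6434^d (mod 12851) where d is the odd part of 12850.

11536

n − 1 = 12850 = 2^1 · 6425, so s = 1 and d = 6425.
Repeated squaring mod 12851: 6434^1 ≡ 6434, 6434^2 ≡ 3285, 6434^4 ≡ 9236, 6434^8 ≡ 11609, 6434^16 ≡ 444, 6434^32 ≡ 4371, 6434^64 ≡ 9055, 6434^128 ≡ 3645, 6434^256 ≡ 10942, 6434^512 ≡ 7448, 6434^1024 ≡ 7788, 6434^2048 ≡ 9075, 6434^4096 ≡ 6417.
6425 = 4096 + 2048 + 256 + 16 + 8 + 1, so 6434^6425 ≡ 6417·9075·10942·444·11609·6434 ≡ 11536 (mod 12851).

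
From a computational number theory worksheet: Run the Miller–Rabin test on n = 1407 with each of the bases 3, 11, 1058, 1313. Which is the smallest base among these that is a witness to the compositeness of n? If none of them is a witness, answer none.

3

n − 1 = 1406 = 2^1 · 703, so s = 1 and d = 703.
Base 3: x_0 = 3^703 mod 1407 = 45. x_0 ∉ {1, 1406} and s = 1, so 3 is a Miller–Rabin witness and 1407 is composite.
Base 11: x_0 = 11^703 mod 1407 = 515. x_0 ∉ {1, 1406} and s = 1, so 11 is a Miller–Rabin witness and 1407 is composite.
Base 1058: x_0 = 1058^703 mod 1407 = 512. x_0 ∉ {1, 1406} and s = 1, so 1058 is a Miller–Rabin witness and 1407 is composite.
Base 1313: x_0 = 1313^703 mod 1407 = 263. x_0 ∉ {1, 1406} and s = 1, so 1313 is a Miller–Rabin witness and 1407 is composite.
The smallest witness among the given bases is 3.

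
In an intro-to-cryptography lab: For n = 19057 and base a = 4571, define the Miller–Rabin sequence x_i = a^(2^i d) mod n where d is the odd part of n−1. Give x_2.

n − 1 = 19056 = 2^4 · 1191, so s = 4 and d = 1191.
Repeated squaring mod 19057: 4571^1 ≡ 4571, 4571^2 ≡ 7569, 4571^4 ≡ 4419, 4571^8 ≡ 13193, 4571^16 ≡ 7668, 4571^32 ≡ 7379, 4571^64 ≡ 3792, 4571^128 ≡ 10286, 4571^256 ≡ 16389, 4571^512 ≡ 9963, 4571^1024 ≡ 12513.
1191 = 1024 + 128 + 32 + 4 + 2 + 1, so 4571^1191 ≡ 12513·10286·7379·4419·7569·4571 ≡ 14118 (mod 19057).
x_0 = 14118.
x_1 = 14118^2 mod 19057 = 761.
x_2 = 761^2 mod 19057 = 7411.

7411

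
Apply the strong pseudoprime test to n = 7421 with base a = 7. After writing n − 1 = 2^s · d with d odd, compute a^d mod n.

n − 1 = 7420 = 2^2 · 1855, so s = 2 and d = 1855.
Repeated squaring mod 7421: 7^1 ≡ 7, 7^2 ≡ 49, 7^4 ≡ 2401, 7^8 ≡ 6105, 7^16 ≡ 2763, 7^32 ≡ 5381, 7^64 ≡ 5840, 7^128 ≡ 6105, 7^256 ≡ 2763, 7^512 ≡ 5381, 7^1024 ≡ 5840.
1855 = 1024 + 512 + 256 + 32 + 16 + 8 + 4 + 2 + 1, so 7^1855 ≡ 5840·5381·2763·5381·2763·6105·2401·49·7 ≡ 6328 (mod 7421).

6328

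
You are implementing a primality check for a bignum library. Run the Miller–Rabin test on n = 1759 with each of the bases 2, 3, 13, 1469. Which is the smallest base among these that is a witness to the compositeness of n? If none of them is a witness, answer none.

none

n − 1 = 1758 = 2^1 · 879, so s = 1 and d = 879.
Base 2: x_0 = 2^879 mod 1759 = 1. x_0 = 1, so 2 is not a witness.
Base 3: x_0 = 3^879 mod 1759 = 1758. x_0 = 1758 ≡ −1, so 3 is not a witness.
Base 13: x_0 = 13^879 mod 1759 = 1. x_0 = 1, so 13 is not a witness.
Base 1469: x_0 = 1469^879 mod 1759 = 1. x_0 = 1, so 1469 is not a witness.
No listed base is a witness for 1759.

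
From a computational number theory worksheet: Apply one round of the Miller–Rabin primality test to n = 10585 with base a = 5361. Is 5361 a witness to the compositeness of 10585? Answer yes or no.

n − 1 = 10584 = 2^3 · 1323, so s = 3 and d = 1323.
Repeated squaring mod 10585: 5361^1 ≡ 5361, 5361^2 ≡ 2046, 5361^4 ≡ 5041, 5361^8 ≡ 7681, 5361^16 ≡ 7556, 5361^32 ≡ 8231, 5361^64 ≡ 5361, 5361^128 ≡ 2046, 5361^256 ≡ 5041, 5361^512 ≡ 7681, 5361^1024 ≡ 7556.
1323 = 1024 + 256 + 32 + 8 + 2 + 1, so 5361^1323 ≡ 7556·5041·8231·7681·2046·5361 ≡ 1 (mod 10585).
x_0 = 5361^1323 mod 10585 = 1.
x_0 = 1, so 5361 is not a witness.

no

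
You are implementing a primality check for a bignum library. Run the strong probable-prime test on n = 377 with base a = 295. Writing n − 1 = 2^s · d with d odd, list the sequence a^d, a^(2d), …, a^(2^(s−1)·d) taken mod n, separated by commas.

n − 1 = 376 = 2^3 · 47, so s = 3 and d = 47.
x_0 = 295^47 mod 377 = 341.
x_1 = 341^2 mod 377 = 165.
x_2 = 165^2 mod 377 = 81.

341, 165, 81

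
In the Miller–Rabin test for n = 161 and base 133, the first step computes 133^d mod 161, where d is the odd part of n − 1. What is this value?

49

n − 1 = 160 = 2^5 · 5, so s = 5 and d = 5.
Repeated squaring mod 161: 133^1 ≡ 133, 133^2 ≡ 140, 133^4 ≡ 119.
5 = 4 + 1, so 133^5 ≡ 119·133 ≡ 49 (mod 161).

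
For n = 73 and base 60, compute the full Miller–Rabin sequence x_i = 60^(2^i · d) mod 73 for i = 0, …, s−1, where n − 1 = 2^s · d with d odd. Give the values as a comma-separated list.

n − 1 = 72 = 2^3 · 9, so s = 3 and d = 9.
x_0 = 60^9 mod 73 = 22.
x_1 = 22^2 mod 73 = 46.
x_2 = 46^2 mod 73 = 72.

22, 46, 72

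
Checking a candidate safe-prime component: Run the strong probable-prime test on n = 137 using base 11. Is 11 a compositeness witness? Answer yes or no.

no

n − 1 = 136 = 2^3 · 17, so s = 3 and d = 17.
x_0 = 11^17 mod 137 = 100.
x_0 is neither 1 nor 136, so continue squaring.
x_1 = 100^2 mod 137 = 136.
x_1 ≡ −1, so 11 is not a witness.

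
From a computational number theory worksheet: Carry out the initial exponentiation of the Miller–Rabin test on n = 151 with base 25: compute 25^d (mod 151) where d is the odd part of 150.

1

n − 1 = 150 = 2^1 · 75, so s = 1 and d = 75.
25^75 mod 151 = 1.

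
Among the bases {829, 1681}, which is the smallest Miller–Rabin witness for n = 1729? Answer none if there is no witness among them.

n − 1 = 1728 = 2^6 · 27, so s = 6 and d = 27.
Base 829: x_0 = 829^27 mod 1729 = 1728. x_0 = 1728 ≡ −1, so 829 is not a witness.
Base 1681: x_0 = 1681^27 mod 1729 = 1065. x_0 is neither 1 nor 1728, so continue squaring. x_1 = 1065^2 mod 1729 = 1. x_1 = 1 but x_0 ≠ ±1, a nontrivial square root of 1 — 1681 is a witness and 1729 is composite.
The smallest witness among the given bases is 1681.

1681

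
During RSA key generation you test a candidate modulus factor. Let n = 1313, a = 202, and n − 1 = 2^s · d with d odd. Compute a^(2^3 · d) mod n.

1010

n − 1 = 1312 = 2^5 · 41, so s = 5 and d = 41.
Repeated squaring mod 1313: 202^1 ≡ 202, 202^2 ≡ 101, 202^4 ≡ 1010, 202^8 ≡ 1212, 202^16 ≡ 1010, 202^32 ≡ 1212.
41 = 32 + 8 + 1, so 202^41 ≡ 1212·1212·202 ≡ 505 (mod 1313).
x_0 = 505.
x_1 = 505^2 mod 1313 = 303.
x_2 = 303^2 mod 1313 = 1212.
x_3 = 1212^2 mod 1313 = 1010.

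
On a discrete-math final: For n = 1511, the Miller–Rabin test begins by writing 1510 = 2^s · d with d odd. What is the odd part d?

755

Halving: 1510 → 755; 755 is odd.
So 1510 = 2^1 · 755.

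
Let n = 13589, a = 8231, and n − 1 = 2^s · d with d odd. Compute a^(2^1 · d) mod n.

n − 1 = 13588 = 2^2 · 3397, so s = 2 and d = 3397.
Repeated squaring mod 13589: 8231^1 ≡ 8231, 8231^2 ≡ 8196, 8231^4 ≡ 3989, 8231^8 ≡ 12991, 8231^16 ≡ 4290, 8231^32 ≡ 4594, 8231^64 ≡ 1119, 8231^128 ≡ 1973, 8231^256 ≡ 6275, 8231^512 ≡ 8292, 8231^1024 ≡ 10513, 8231^2048 ≡ 3832.
3397 = 2048 + 1024 + 256 + 64 + 4 + 1, so 8231^3397 ≡ 3832·10513·6275·1119·3989·8231 ≡ 9069 (mod 13589).
x_0 = 9069.
x_1 = 9069^2 mod 13589 = 6133.

6133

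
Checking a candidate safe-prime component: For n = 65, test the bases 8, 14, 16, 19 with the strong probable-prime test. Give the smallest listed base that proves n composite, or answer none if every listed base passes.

14

n − 1 = 64 = 2^6 · 1, so s = 6 and d = 1.
Base 8: x_0 = 8^1 mod 65 = 8. x_0 is neither 1 nor 64, so continue squaring. x_1 = 8^2 mod 65 = 64. x_1 ≡ −1, so 8 is not a witness.
Base 14: x_0 = 14^1 mod 65 = 14. x_0 is neither 1 nor 64, so continue squaring. x_1 = 14^2 mod 65 = 1. x_1 = 1 but x_0 ≠ ±1, a nontrivial square root of 1 — 14 is a witness and 65 is composite.
Base 16: x_0 = 16^1 mod 65 = 16. x_0 is neither 1 nor 64, so continue squaring. x_1 = 16^2 mod 65 = 61. x_2 = 61^2 mod 65 = 16. x_3 = 16^2 mod 65 = 61. x_4 = 61^2 mod 65 = 16. x_5 = 16^2 mod 65 = 61. Reached i = s−1 = 5 without hitting −1: 16 is a Miller–Rabin witness and 65 is composite.
Base 19: x_0 = 19^1 mod 65 = 19. x_0 is neither 1 nor 64, so continue squaring. x_1 = 19^2 mod 65 = 36. x_2 = 36^2 mod 65 = 61. x_3 = 61^2 mod 65 = 16. x_4 = 16^2 mod 65 = 61. x_5 = 61^2 mod 65 = 16. Reached i = s−1 = 5 without hitting −1: 19 is a Miller–Rabin witness and 65 is composite.
The smallest witness among the given bases is 14.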